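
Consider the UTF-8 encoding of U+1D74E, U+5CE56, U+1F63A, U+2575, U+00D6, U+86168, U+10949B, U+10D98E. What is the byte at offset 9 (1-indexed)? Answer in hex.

1-indexed offset 9 is 0-indexed offset 8.
U+1D74E → 4-byte form F0 9D 9D 8E at offsets 0–3.
U+5CE56 → 4-byte form F1 9C B9 96 at offsets 4–7.
U+1F63A → 4-byte form F0 9F 98 BA at offsets 8–11.
Offset 8 falls in char 3's range; it's byte 1 of F0 9F 98 BA = 0xF0.

0xF0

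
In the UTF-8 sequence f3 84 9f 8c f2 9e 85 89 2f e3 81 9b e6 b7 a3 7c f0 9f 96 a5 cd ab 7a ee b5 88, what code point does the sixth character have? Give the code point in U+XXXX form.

U+007C

Offset 0: leading byte 0xF3 = 11110011 → 4-byte char #1 = F3 84 9F 8C.
Offset 4: leading byte 0xF2 = 11110010 → 4-byte char #2 = F2 9E 85 89.
Offset 8: leading byte 0x2F = 00101111 → 1-byte char #3 = 2F.
Offset 9: leading byte 0xE3 = 11100011 → 3-byte char #4 = E3 81 9B.
Offset 12: leading byte 0xE6 = 11100110 → 3-byte char #5 = E6 B7 A3.
Offset 15: leading byte 0x7C = 01111100 → 1-byte char #6 = 7C.
Leading byte 0x7C = 01111100 matches 0xxxxxxx → 1-byte sequence.
Byte 1: 0x7C = 01111100, payload 1111100 (7 bits).
Concatenate: 1111100 = 0x7C (7 bits → U+007C).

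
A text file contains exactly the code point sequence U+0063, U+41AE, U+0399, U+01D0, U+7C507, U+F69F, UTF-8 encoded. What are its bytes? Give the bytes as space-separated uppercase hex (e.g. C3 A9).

63 E4 86 AE CE 99 C7 90 F1 BC 94 87 EF 9A 9F

U+0063: 1-byte form → 63.
U+41AE: 3-byte form → E4 86 AE.
U+0399: 2-byte form → CE 99.
U+01D0: 2-byte form → C7 90.
U+7C507: 4-byte form → F1 BC 94 87.
U+F69F: 3-byte form → EF 9A 9F.
Concatenated (15 bytes): 63 E4 86 AE CE 99 C7 90 F1 BC 94 87 EF 9A 9F.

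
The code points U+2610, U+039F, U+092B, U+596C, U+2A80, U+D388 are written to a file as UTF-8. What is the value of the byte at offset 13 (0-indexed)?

0x80

U+2610 → 3-byte form E2 98 90 at offsets 0–2.
U+039F → 2-byte form CE 9F at offsets 3–4.
U+092B → 3-byte form E0 A4 AB at offsets 5–7.
U+596C → 3-byte form E5 A5 AC at offsets 8–10.
U+2A80 → 3-byte form E2 AA 80 at offsets 11–13.
Offset 13 falls in char 5's range; it's byte 3 of E2 AA 80 = 0x80.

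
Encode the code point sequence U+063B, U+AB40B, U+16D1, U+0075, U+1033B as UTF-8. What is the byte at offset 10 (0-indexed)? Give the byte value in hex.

U+063B → 2-byte form D8 BB at offsets 0–1.
U+AB40B → 4-byte form F2 AB 90 8B at offsets 2–5.
U+16D1 → 3-byte form E1 9B 91 at offsets 6–8.
U+0075 → 1-byte form 75 at offsets 9–9.
U+1033B → 4-byte form F0 90 8C BB at offsets 10–13.
Offset 10 falls in char 5's range; it's byte 1 of F0 90 8C BB = 0xF0.

0xF0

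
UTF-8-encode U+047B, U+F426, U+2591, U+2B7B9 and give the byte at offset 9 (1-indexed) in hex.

1-indexed offset 9 is 0-indexed offset 8.
U+047B → 2-byte form D1 BB at offsets 0–1.
U+F426 → 3-byte form EF 90 A6 at offsets 2–4.
U+2591 → 3-byte form E2 96 91 at offsets 5–7.
U+2B7B9 → 4-byte form F0 AB 9E B9 at offsets 8–11.
Offset 8 falls in char 4's range; it's byte 1 of F0 AB 9E B9 = 0xF0.

0xF0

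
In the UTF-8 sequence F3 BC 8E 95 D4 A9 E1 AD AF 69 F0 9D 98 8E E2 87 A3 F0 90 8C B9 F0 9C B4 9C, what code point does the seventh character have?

U+10339

Offset 0: leading byte 0xF3 = 11110011 → 4-byte char #1 = F3 BC 8E 95.
Offset 4: leading byte 0xD4 = 11010100 → 2-byte char #2 = D4 A9.
Offset 6: leading byte 0xE1 = 11100001 → 3-byte char #3 = E1 AD AF.
Offset 9: leading byte 0x69 = 01101001 → 1-byte char #4 = 69.
Offset 10: leading byte 0xF0 = 11110000 → 4-byte char #5 = F0 9D 98 8E.
Offset 14: leading byte 0xE2 = 11100010 → 3-byte char #6 = E2 87 A3.
Offset 17: leading byte 0xF0 = 11110000 → 4-byte char #7 = F0 90 8C B9.
Leading byte 0xF0 = 11110000 matches 11110xxx → 4-byte sequence.
Byte 1: 0xF0 = 11110000, payload 000 (3 bits).
Byte 2: 0x90 = 10010000 (10xxxxxx ✓), payload 010000.
Byte 3: 0x8C = 10001100 (10xxxxxx ✓), payload 001100.
Byte 4: 0xB9 = 10111001 (10xxxxxx ✓), payload 111001.
Concatenate: 000010000001100111001 = 0x10339 (21 bits → U+10339).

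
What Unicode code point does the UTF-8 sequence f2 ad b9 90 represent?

Leading byte 0xF2 = 11110010 matches 11110xxx → 4-byte sequence.
Byte 1: 0xF2 = 11110010, payload 010 (3 bits).
Byte 2: 0xAD = 10101101 (10xxxxxx ✓), payload 101101.
Byte 3: 0xB9 = 10111001 (10xxxxxx ✓), payload 111001.
Byte 4: 0x90 = 10010000 (10xxxxxx ✓), payload 010000.
Concatenate: 010101101111001010000 = 0xADE50 (21 bits → U+ADE50).

U+ADE50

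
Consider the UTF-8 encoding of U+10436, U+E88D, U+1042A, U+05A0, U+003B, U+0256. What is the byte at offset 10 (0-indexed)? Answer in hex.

0xAA

U+10436 → 4-byte form F0 90 90 B6 at offsets 0–3.
U+E88D → 3-byte form EE A2 8D at offsets 4–6.
U+1042A → 4-byte form F0 90 90 AA at offsets 7–10.
Offset 10 falls in char 3's range; it's byte 4 of F0 90 90 AA = 0xAA.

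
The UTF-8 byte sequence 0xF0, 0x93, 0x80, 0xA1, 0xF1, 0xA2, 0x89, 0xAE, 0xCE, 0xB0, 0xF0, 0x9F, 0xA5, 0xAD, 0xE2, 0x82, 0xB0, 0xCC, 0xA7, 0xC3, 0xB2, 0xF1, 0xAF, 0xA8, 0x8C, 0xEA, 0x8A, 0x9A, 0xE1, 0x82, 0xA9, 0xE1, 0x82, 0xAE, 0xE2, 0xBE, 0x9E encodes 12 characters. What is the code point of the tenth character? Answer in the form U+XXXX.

Offset 0: leading byte 0xF0 = 11110000 → 4-byte char #1 = F0 93 80 A1.
Offset 4: leading byte 0xF1 = 11110001 → 4-byte char #2 = F1 A2 89 AE.
Offset 8: leading byte 0xCE = 11001110 → 2-byte char #3 = CE B0.
Offset 10: leading byte 0xF0 = 11110000 → 4-byte char #4 = F0 9F A5 AD.
Offset 14: leading byte 0xE2 = 11100010 → 3-byte char #5 = E2 82 B0.
Offset 17: leading byte 0xCC = 11001100 → 2-byte char #6 = CC A7.
Offset 19: leading byte 0xC3 = 11000011 → 2-byte char #7 = C3 B2.
Offset 21: leading byte 0xF1 = 11110001 → 4-byte char #8 = F1 AF A8 8C.
Offset 25: leading byte 0xEA = 11101010 → 3-byte char #9 = EA 8A 9A.
Offset 28: leading byte 0xE1 = 11100001 → 3-byte char #10 = E1 82 A9.
Leading byte 0xE1 = 11100001 matches 1110xxxx → 3-byte sequence.
Byte 1: 0xE1 = 11100001, payload 0001 (4 bits).
Byte 2: 0x82 = 10000010 (10xxxxxx ✓), payload 000010.
Byte 3: 0xA9 = 10101001 (10xxxxxx ✓), payload 101001.
Concatenate: 0001000010101001 = 0x10A9 (16 bits → U+10A9).

U+10A9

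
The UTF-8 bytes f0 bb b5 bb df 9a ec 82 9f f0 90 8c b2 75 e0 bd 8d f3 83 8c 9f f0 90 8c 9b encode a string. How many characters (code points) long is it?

Byte at offset 0: 0xF0 = 11110000 → 4-byte char (#1). Advance 4.
Byte at offset 4: 0xDF = 11011111 → 2-byte char (#2). Advance 2.
Byte at offset 6: 0xEC = 11101100 → 3-byte char (#3). Advance 3.
Byte at offset 9: 0xF0 = 11110000 → 4-byte char (#4). Advance 4.
Byte at offset 13: 0x75 = 01110101 → 1-byte char (#5). Advance 1.
Byte at offset 14: 0xE0 = 11100000 → 3-byte char (#6). Advance 3.
Byte at offset 17: 0xF3 = 11110011 → 4-byte char (#7). Advance 4.
Byte at offset 21: 0xF0 = 11110000 → 4-byte char (#8). Advance 4.
Reached end at offset 25 after 8 code points.

8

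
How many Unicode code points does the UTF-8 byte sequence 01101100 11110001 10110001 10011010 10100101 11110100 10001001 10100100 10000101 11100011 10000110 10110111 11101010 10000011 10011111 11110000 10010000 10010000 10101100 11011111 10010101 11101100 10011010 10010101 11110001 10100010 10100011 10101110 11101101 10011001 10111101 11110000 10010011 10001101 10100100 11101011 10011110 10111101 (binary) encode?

12

Byte at offset 0: 0x6C = 01101100 → 1-byte char (#1). Advance 1.
Byte at offset 1: 0xF1 = 11110001 → 4-byte char (#2). Advance 4.
Byte at offset 5: 0xF4 = 11110100 → 4-byte char (#3). Advance 4.
Byte at offset 9: 0xE3 = 11100011 → 3-byte char (#4). Advance 3.
Byte at offset 12: 0xEA = 11101010 → 3-byte char (#5). Advance 3.
Byte at offset 15: 0xF0 = 11110000 → 4-byte char (#6). Advance 4.
Byte at offset 19: 0xDF = 11011111 → 2-byte char (#7). Advance 2.
Byte at offset 21: 0xEC = 11101100 → 3-byte char (#8). Advance 3.
Byte at offset 24: 0xF1 = 11110001 → 4-byte char (#9). Advance 4.
Byte at offset 28: 0xED = 11101101 → 3-byte char (#10). Advance 3.
Byte at offset 31: 0xF0 = 11110000 → 4-byte char (#11). Advance 4.
Byte at offset 35: 0xEB = 11101011 → 3-byte char (#12). Advance 3.
Reached end at offset 38 after 12 code points.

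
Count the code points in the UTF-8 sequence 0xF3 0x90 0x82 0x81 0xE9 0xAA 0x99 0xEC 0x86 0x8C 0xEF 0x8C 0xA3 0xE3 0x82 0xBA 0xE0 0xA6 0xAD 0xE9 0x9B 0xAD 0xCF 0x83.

Byte at offset 0: 0xF3 = 11110011 → 4-byte char (#1). Advance 4.
Byte at offset 4: 0xE9 = 11101001 → 3-byte char (#2). Advance 3.
Byte at offset 7: 0xEC = 11101100 → 3-byte char (#3). Advance 3.
Byte at offset 10: 0xEF = 11101111 → 3-byte char (#4). Advance 3.
Byte at offset 13: 0xE3 = 11100011 → 3-byte char (#5). Advance 3.
Byte at offset 16: 0xE0 = 11100000 → 3-byte char (#6). Advance 3.
Byte at offset 19: 0xE9 = 11101001 → 3-byte char (#7). Advance 3.
Byte at offset 22: 0xCF = 11001111 → 2-byte char (#8). Advance 2.
Reached end at offset 24 after 8 code points.

8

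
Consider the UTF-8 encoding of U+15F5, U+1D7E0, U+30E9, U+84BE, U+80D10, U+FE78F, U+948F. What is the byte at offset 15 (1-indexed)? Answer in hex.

0x80

1-indexed offset 15 is 0-indexed offset 14.
U+15F5 → 3-byte form E1 97 B5 at offsets 0–2.
U+1D7E0 → 4-byte form F0 9D 9F A0 at offsets 3–6.
U+30E9 → 3-byte form E3 83 A9 at offsets 7–9.
U+84BE → 3-byte form E8 92 BE at offsets 10–12.
U+80D10 → 4-byte form F2 80 B4 90 at offsets 13–16.
Offset 14 falls in char 5's range; it's byte 2 of F2 80 B4 90 = 0x80.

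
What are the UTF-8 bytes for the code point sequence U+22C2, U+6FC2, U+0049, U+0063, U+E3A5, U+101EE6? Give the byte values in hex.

U+22C2: 3-byte form → E2 8B 82.
U+6FC2: 3-byte form → E6 BF 82.
U+0049: 1-byte form → 49.
U+0063: 1-byte form → 63.
U+E3A5: 3-byte form → EE 8E A5.
U+101EE6: 4-byte form → F4 81 BB A6.
Concatenated (15 bytes): E2 8B 82 E6 BF 82 49 63 EE 8E A5 F4 81 BB A6.

E2 8B 82 E6 BF 82 49 63 EE 8E A5 F4 81 BB A6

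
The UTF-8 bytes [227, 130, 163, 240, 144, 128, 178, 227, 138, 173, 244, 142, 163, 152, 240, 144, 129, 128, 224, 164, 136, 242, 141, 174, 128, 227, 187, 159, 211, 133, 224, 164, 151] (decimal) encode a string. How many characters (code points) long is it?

10

Byte at offset 0: 0xE3 = 11100011 → 3-byte char (#1). Advance 3.
Byte at offset 3: 0xF0 = 11110000 → 4-byte char (#2). Advance 4.
Byte at offset 7: 0xE3 = 11100011 → 3-byte char (#3). Advance 3.
Byte at offset 10: 0xF4 = 11110100 → 4-byte char (#4). Advance 4.
Byte at offset 14: 0xF0 = 11110000 → 4-byte char (#5). Advance 4.
Byte at offset 18: 0xE0 = 11100000 → 3-byte char (#6). Advance 3.
Byte at offset 21: 0xF2 = 11110010 → 4-byte char (#7). Advance 4.
Byte at offset 25: 0xE3 = 11100011 → 3-byte char (#8). Advance 3.
Byte at offset 28: 0xD3 = 11010011 → 2-byte char (#9). Advance 2.
Byte at offset 30: 0xE0 = 11100000 → 3-byte char (#10). Advance 3.
Reached end at offset 33 after 10 code points.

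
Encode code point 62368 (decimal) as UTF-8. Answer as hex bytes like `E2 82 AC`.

EF 8E A0

U+F3A0 = 0xF3A0 = 62368 decimal. In range U+0800–U+FFFF → 3-byte form: 1110xxxx 10xxxxxx 10xxxxxx.
Binary (16 bits): 1111001110100000.
Split 4+6+6: 1111 | 001110 | 100000.
Byte 1: 11101111 = 0xEF.
Byte 2: 10001110 = 0x8E.
Byte 3: 10100000 = 0xA0.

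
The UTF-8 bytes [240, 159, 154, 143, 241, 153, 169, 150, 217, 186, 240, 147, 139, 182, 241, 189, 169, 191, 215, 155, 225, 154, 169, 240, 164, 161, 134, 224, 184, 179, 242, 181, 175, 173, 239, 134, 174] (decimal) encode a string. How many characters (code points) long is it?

Byte at offset 0: 0xF0 = 11110000 → 4-byte char (#1). Advance 4.
Byte at offset 4: 0xF1 = 11110001 → 4-byte char (#2). Advance 4.
Byte at offset 8: 0xD9 = 11011001 → 2-byte char (#3). Advance 2.
Byte at offset 10: 0xF0 = 11110000 → 4-byte char (#4). Advance 4.
Byte at offset 14: 0xF1 = 11110001 → 4-byte char (#5). Advance 4.
Byte at offset 18: 0xD7 = 11010111 → 2-byte char (#6). Advance 2.
Byte at offset 20: 0xE1 = 11100001 → 3-byte char (#7). Advance 3.
Byte at offset 23: 0xF0 = 11110000 → 4-byte char (#8). Advance 4.
Byte at offset 27: 0xE0 = 11100000 → 3-byte char (#9). Advance 3.
Byte at offset 30: 0xF2 = 11110010 → 4-byte char (#10). Advance 4.
Byte at offset 34: 0xEF = 11101111 → 3-byte char (#11). Advance 3.
Reached end at offset 37 after 11 code points.

11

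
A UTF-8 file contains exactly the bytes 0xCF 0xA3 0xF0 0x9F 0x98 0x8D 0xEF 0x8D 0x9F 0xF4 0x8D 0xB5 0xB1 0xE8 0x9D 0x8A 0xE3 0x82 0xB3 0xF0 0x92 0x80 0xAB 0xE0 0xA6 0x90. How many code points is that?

8

Byte at offset 0: 0xCF = 11001111 → 2-byte char (#1). Advance 2.
Byte at offset 2: 0xF0 = 11110000 → 4-byte char (#2). Advance 4.
Byte at offset 6: 0xEF = 11101111 → 3-byte char (#3). Advance 3.
Byte at offset 9: 0xF4 = 11110100 → 4-byte char (#4). Advance 4.
Byte at offset 13: 0xE8 = 11101000 → 3-byte char (#5). Advance 3.
Byte at offset 16: 0xE3 = 11100011 → 3-byte char (#6). Advance 3.
Byte at offset 19: 0xF0 = 11110000 → 4-byte char (#7). Advance 4.
Byte at offset 23: 0xE0 = 11100000 → 3-byte char (#8). Advance 3.
Reached end at offset 26 after 8 code points.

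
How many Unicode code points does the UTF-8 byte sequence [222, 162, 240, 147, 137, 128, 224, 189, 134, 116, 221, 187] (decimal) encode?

5

Byte at offset 0: 0xDE = 11011110 → 2-byte char (#1). Advance 2.
Byte at offset 2: 0xF0 = 11110000 → 4-byte char (#2). Advance 4.
Byte at offset 6: 0xE0 = 11100000 → 3-byte char (#3). Advance 3.
Byte at offset 9: 0x74 = 01110100 → 1-byte char (#4). Advance 1.
Byte at offset 10: 0xDD = 11011101 → 2-byte char (#5). Advance 2.
Reached end at offset 12 after 5 code points.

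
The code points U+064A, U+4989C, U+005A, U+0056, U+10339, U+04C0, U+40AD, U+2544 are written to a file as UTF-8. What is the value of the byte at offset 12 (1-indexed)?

1-indexed offset 12 is 0-indexed offset 11.
U+064A → 2-byte form D9 8A at offsets 0–1.
U+4989C → 4-byte form F1 89 A2 9C at offsets 2–5.
U+005A → 1-byte form 5A at offsets 6–6.
U+0056 → 1-byte form 56 at offsets 7–7.
U+10339 → 4-byte form F0 90 8C B9 at offsets 8–11.
Offset 11 falls in char 5's range; it's byte 4 of F0 90 8C B9 = 0xB9.

0xB9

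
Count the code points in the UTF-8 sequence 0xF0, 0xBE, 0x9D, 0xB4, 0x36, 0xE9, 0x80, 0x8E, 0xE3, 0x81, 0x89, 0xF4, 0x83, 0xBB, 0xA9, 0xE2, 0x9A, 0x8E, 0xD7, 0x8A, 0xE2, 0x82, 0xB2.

8

Byte at offset 0: 0xF0 = 11110000 → 4-byte char (#1). Advance 4.
Byte at offset 4: 0x36 = 00110110 → 1-byte char (#2). Advance 1.
Byte at offset 5: 0xE9 = 11101001 → 3-byte char (#3). Advance 3.
Byte at offset 8: 0xE3 = 11100011 → 3-byte char (#4). Advance 3.
Byte at offset 11: 0xF4 = 11110100 → 4-byte char (#5). Advance 4.
Byte at offset 15: 0xE2 = 11100010 → 3-byte char (#6). Advance 3.
Byte at offset 18: 0xD7 = 11010111 → 2-byte char (#7). Advance 2.
Byte at offset 20: 0xE2 = 11100010 → 3-byte char (#8). Advance 3.
Reached end at offset 23 after 8 code points.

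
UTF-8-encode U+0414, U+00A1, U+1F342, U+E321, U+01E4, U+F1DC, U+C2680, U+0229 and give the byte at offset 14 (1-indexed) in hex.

1-indexed offset 14 is 0-indexed offset 13.
U+0414 → 2-byte form D0 94 at offsets 0–1.
U+00A1 → 2-byte form C2 A1 at offsets 2–3.
U+1F342 → 4-byte form F0 9F 8D 82 at offsets 4–7.
U+E321 → 3-byte form EE 8C A1 at offsets 8–10.
U+01E4 → 2-byte form C7 A4 at offsets 11–12.
U+F1DC → 3-byte form EF 87 9C at offsets 13–15.
Offset 13 falls in char 6's range; it's byte 1 of EF 87 9C = 0xEF.

0xEF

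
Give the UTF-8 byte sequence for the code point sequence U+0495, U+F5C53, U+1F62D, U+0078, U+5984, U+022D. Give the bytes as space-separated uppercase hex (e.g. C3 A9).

D2 95 F3 B5 B1 93 F0 9F 98 AD 78 E5 A6 84 C8 AD

U+0495: 2-byte form → D2 95.
U+F5C53: 4-byte form → F3 B5 B1 93.
U+1F62D: 4-byte form → F0 9F 98 AD.
U+0078: 1-byte form → 78.
U+5984: 3-byte form → E5 A6 84.
U+022D: 2-byte form → C8 AD.
Concatenated (16 bytes): D2 95 F3 B5 B1 93 F0 9F 98 AD 78 E5 A6 84 C8 AD.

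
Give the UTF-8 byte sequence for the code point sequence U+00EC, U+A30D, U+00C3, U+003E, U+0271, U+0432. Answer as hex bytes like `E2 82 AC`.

U+00EC: 2-byte form → C3 AC.
U+A30D: 3-byte form → EA 8C 8D.
U+00C3: 2-byte form → C3 83.
U+003E: 1-byte form → 3E.
U+0271: 2-byte form → C9 B1.
U+0432: 2-byte form → D0 B2.
Concatenated (12 bytes): C3 AC EA 8C 8D C3 83 3E C9 B1 D0 B2.

C3 AC EA 8C 8D C3 83 3E C9 B1 D0 B2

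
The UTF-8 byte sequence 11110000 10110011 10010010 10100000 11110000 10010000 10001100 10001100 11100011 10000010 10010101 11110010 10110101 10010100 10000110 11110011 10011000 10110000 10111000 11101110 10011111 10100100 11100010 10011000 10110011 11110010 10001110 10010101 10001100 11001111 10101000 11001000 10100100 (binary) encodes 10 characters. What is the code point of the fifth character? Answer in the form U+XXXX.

Offset 0: leading byte 0xF0 = 11110000 → 4-byte char #1 = F0 B3 92 A0.
Offset 4: leading byte 0xF0 = 11110000 → 4-byte char #2 = F0 90 8C 8C.
Offset 8: leading byte 0xE3 = 11100011 → 3-byte char #3 = E3 82 95.
Offset 11: leading byte 0xF2 = 11110010 → 4-byte char #4 = F2 B5 94 86.
Offset 15: leading byte 0xF3 = 11110011 → 4-byte char #5 = F3 98 B0 B8.
Leading byte 0xF3 = 11110011 matches 11110xxx → 4-byte sequence.
Byte 1: 0xF3 = 11110011, payload 011 (3 bits).
Byte 2: 0x98 = 10011000 (10xxxxxx ✓), payload 011000.
Byte 3: 0xB0 = 10110000 (10xxxxxx ✓), payload 110000.
Byte 4: 0xB8 = 10111000 (10xxxxxx ✓), payload 111000.
Concatenate: 011011000110000111000 = 0xD8C38 (21 bits → U+D8C38).

U+D8C38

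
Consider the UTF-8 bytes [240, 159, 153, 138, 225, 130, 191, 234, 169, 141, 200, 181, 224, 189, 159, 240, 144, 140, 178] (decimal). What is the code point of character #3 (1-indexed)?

U+AA4D

Offset 0: leading byte 0xF0 = 11110000 → 4-byte char #1 = F0 9F 99 8A.
Offset 4: leading byte 0xE1 = 11100001 → 3-byte char #2 = E1 82 BF.
Offset 7: leading byte 0xEA = 11101010 → 3-byte char #3 = EA A9 8D.
Leading byte 0xEA = 11101010 matches 1110xxxx → 3-byte sequence.
Byte 1: 0xEA = 11101010, payload 1010 (4 bits).
Byte 2: 0xA9 = 10101001 (10xxxxxx ✓), payload 101001.
Byte 3: 0x8D = 10001101 (10xxxxxx ✓), payload 001101.
Concatenate: 1010101001001101 = 0xAA4D (16 bits → U+AA4D).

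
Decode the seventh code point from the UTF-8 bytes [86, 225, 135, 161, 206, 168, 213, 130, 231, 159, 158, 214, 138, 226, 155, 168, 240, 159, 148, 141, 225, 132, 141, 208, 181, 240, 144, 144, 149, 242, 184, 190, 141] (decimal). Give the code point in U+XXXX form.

U+26E8

Offset 0: leading byte 0x56 = 01010110 → 1-byte char #1 = 56.
Offset 1: leading byte 0xE1 = 11100001 → 3-byte char #2 = E1 87 A1.
Offset 4: leading byte 0xCE = 11001110 → 2-byte char #3 = CE A8.
Offset 6: leading byte 0xD5 = 11010101 → 2-byte char #4 = D5 82.
Offset 8: leading byte 0xE7 = 11100111 → 3-byte char #5 = E7 9F 9E.
Offset 11: leading byte 0xD6 = 11010110 → 2-byte char #6 = D6 8A.
Offset 13: leading byte 0xE2 = 11100010 → 3-byte char #7 = E2 9B A8.
Leading byte 0xE2 = 11100010 matches 1110xxxx → 3-byte sequence.
Byte 1: 0xE2 = 11100010, payload 0010 (4 bits).
Byte 2: 0x9B = 10011011 (10xxxxxx ✓), payload 011011.
Byte 3: 0xA8 = 10101000 (10xxxxxx ✓), payload 101000.
Concatenate: 0010011011101000 = 0x26E8 (16 bits → U+26E8).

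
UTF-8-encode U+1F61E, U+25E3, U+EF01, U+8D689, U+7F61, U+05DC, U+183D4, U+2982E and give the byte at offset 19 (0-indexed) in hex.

U+1F61E → 4-byte form F0 9F 98 9E at offsets 0–3.
U+25E3 → 3-byte form E2 97 A3 at offsets 4–6.
U+EF01 → 3-byte form EE BC 81 at offsets 7–9.
U+8D689 → 4-byte form F2 8D 9A 89 at offsets 10–13.
U+7F61 → 3-byte form E7 BD A1 at offsets 14–16.
U+05DC → 2-byte form D7 9C at offsets 17–18.
U+183D4 → 4-byte form F0 98 8F 94 at offsets 19–22.
Offset 19 falls in char 7's range; it's byte 1 of F0 98 8F 94 = 0xF0.

0xF0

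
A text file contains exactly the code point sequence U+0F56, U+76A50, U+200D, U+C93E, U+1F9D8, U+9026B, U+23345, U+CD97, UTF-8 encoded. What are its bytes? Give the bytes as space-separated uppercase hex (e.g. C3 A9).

U+0F56: 3-byte form → E0 BD 96.
U+76A50: 4-byte form → F1 B6 A9 90.
U+200D: 3-byte form → E2 80 8D.
U+C93E: 3-byte form → EC A4 BE.
U+1F9D8: 4-byte form → F0 9F A7 98.
U+9026B: 4-byte form → F2 90 89 AB.
U+23345: 4-byte form → F0 A3 8D 85.
U+CD97: 3-byte form → EC B6 97.
Concatenated (28 bytes): E0 BD 96 F1 B6 A9 90 E2 80 8D EC A4 BE F0 9F A7 98 F2 90 89 AB F0 A3 8D 85 EC B6 97.

E0 BD 96 F1 B6 A9 90 E2 80 8D EC A4 BE F0 9F A7 98 F2 90 89 AB F0 A3 8D 85 EC B6 97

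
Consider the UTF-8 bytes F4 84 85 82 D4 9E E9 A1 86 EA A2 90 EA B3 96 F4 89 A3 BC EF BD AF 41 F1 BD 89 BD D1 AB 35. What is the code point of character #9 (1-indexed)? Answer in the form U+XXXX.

U+7D27D

Offset 0: leading byte 0xF4 = 11110100 → 4-byte char #1 = F4 84 85 82.
Offset 4: leading byte 0xD4 = 11010100 → 2-byte char #2 = D4 9E.
Offset 6: leading byte 0xE9 = 11101001 → 3-byte char #3 = E9 A1 86.
Offset 9: leading byte 0xEA = 11101010 → 3-byte char #4 = EA A2 90.
Offset 12: leading byte 0xEA = 11101010 → 3-byte char #5 = EA B3 96.
Offset 15: leading byte 0xF4 = 11110100 → 4-byte char #6 = F4 89 A3 BC.
Offset 19: leading byte 0xEF = 11101111 → 3-byte char #7 = EF BD AF.
Offset 22: leading byte 0x41 = 01000001 → 1-byte char #8 = 41.
Offset 23: leading byte 0xF1 = 11110001 → 4-byte char #9 = F1 BD 89 BD.
Leading byte 0xF1 = 11110001 matches 11110xxx → 4-byte sequence.
Byte 1: 0xF1 = 11110001, payload 001 (3 bits).
Byte 2: 0xBD = 10111101 (10xxxxxx ✓), payload 111101.
Byte 3: 0x89 = 10001001 (10xxxxxx ✓), payload 001001.
Byte 4: 0xBD = 10111101 (10xxxxxx ✓), payload 111101.
Concatenate: 001111101001001111101 = 0x7D27D (21 bits → U+7D27D).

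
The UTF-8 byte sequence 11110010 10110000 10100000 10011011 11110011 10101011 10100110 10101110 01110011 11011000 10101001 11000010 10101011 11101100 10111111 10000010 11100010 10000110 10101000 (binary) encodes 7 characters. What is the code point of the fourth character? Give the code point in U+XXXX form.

U+0629

Offset 0: leading byte 0xF2 = 11110010 → 4-byte char #1 = F2 B0 A0 9B.
Offset 4: leading byte 0xF3 = 11110011 → 4-byte char #2 = F3 AB A6 AE.
Offset 8: leading byte 0x73 = 01110011 → 1-byte char #3 = 73.
Offset 9: leading byte 0xD8 = 11011000 → 2-byte char #4 = D8 A9.
Leading byte 0xD8 = 11011000 matches 110xxxxx → 2-byte sequence.
Byte 1: 0xD8 = 11011000, payload 11000 (5 bits).
Byte 2: 0xA9 = 10101001 (10xxxxxx ✓), payload 101001.
Concatenate: 11000101001 = 0x629 (11 bits → U+0629).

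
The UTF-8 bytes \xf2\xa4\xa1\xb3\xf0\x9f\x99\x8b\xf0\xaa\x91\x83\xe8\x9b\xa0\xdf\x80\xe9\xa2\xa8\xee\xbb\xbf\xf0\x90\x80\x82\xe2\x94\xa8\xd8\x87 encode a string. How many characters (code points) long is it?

Byte at offset 0: 0xF2 = 11110010 → 4-byte char (#1). Advance 4.
Byte at offset 4: 0xF0 = 11110000 → 4-byte char (#2). Advance 4.
Byte at offset 8: 0xF0 = 11110000 → 4-byte char (#3). Advance 4.
Byte at offset 12: 0xE8 = 11101000 → 3-byte char (#4). Advance 3.
Byte at offset 15: 0xDF = 11011111 → 2-byte char (#5). Advance 2.
Byte at offset 17: 0xE9 = 11101001 → 3-byte char (#6). Advance 3.
Byte at offset 20: 0xEE = 11101110 → 3-byte char (#7). Advance 3.
Byte at offset 23: 0xF0 = 11110000 → 4-byte char (#8). Advance 4.
Byte at offset 27: 0xE2 = 11100010 → 3-byte char (#9). Advance 3.
Byte at offset 30: 0xD8 = 11011000 → 2-byte char (#10). Advance 2.
Reached end at offset 32 after 10 code points.

10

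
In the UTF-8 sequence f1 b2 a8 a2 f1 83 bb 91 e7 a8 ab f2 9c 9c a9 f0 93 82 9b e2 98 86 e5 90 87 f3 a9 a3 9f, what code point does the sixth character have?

U+2606

Offset 0: leading byte 0xF1 = 11110001 → 4-byte char #1 = F1 B2 A8 A2.
Offset 4: leading byte 0xF1 = 11110001 → 4-byte char #2 = F1 83 BB 91.
Offset 8: leading byte 0xE7 = 11100111 → 3-byte char #3 = E7 A8 AB.
Offset 11: leading byte 0xF2 = 11110010 → 4-byte char #4 = F2 9C 9C A9.
Offset 15: leading byte 0xF0 = 11110000 → 4-byte char #5 = F0 93 82 9B.
Offset 19: leading byte 0xE2 = 11100010 → 3-byte char #6 = E2 98 86.
Leading byte 0xE2 = 11100010 matches 1110xxxx → 3-byte sequence.
Byte 1: 0xE2 = 11100010, payload 0010 (4 bits).
Byte 2: 0x98 = 10011000 (10xxxxxx ✓), payload 011000.
Byte 3: 0x86 = 10000110 (10xxxxxx ✓), payload 000110.
Concatenate: 0010011000000110 = 0x2606 (16 bits → U+2606).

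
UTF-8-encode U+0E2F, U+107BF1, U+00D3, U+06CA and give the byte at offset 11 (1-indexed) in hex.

0x8A

1-indexed offset 11 is 0-indexed offset 10.
U+0E2F → 3-byte form E0 B8 AF at offsets 0–2.
U+107BF1 → 4-byte form F4 87 AF B1 at offsets 3–6.
U+00D3 → 2-byte form C3 93 at offsets 7–8.
U+06CA → 2-byte form DB 8A at offsets 9–10.
Offset 10 falls in char 4's range; it's byte 2 of DB 8A = 0x8A.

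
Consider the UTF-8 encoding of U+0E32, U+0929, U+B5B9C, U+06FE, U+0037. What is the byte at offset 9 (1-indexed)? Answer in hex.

0xAE

1-indexed offset 9 is 0-indexed offset 8.
U+0E32 → 3-byte form E0 B8 B2 at offsets 0–2.
U+0929 → 3-byte form E0 A4 A9 at offsets 3–5.
U+B5B9C → 4-byte form F2 B5 AE 9C at offsets 6–9.
Offset 8 falls in char 3's range; it's byte 3 of F2 B5 AE 9C = 0xAE.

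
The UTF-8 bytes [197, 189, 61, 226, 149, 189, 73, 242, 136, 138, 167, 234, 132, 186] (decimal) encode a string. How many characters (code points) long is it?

6

Byte at offset 0: 0xC5 = 11000101 → 2-byte char (#1). Advance 2.
Byte at offset 2: 0x3D = 00111101 → 1-byte char (#2). Advance 1.
Byte at offset 3: 0xE2 = 11100010 → 3-byte char (#3). Advance 3.
Byte at offset 6: 0x49 = 01001001 → 1-byte char (#4). Advance 1.
Byte at offset 7: 0xF2 = 11110010 → 4-byte char (#5). Advance 4.
Byte at offset 11: 0xEA = 11101010 → 3-byte char (#6). Advance 3.
Reached end at offset 14 after 6 code points.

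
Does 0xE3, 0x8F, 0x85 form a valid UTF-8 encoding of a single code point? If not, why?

Leading byte 0xE3 = 11100011 → 3-byte form.
Continuation bytes 0x8F=10001111, 0x85=10000101 all match 10xxxxxx.
Decoded value 0x33C5 is ≥ 0x800 (shortest form) and not a surrogate.

valid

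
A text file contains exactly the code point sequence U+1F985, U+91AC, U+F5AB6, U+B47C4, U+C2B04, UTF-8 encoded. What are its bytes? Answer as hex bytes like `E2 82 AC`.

F0 9F A6 85 E9 86 AC F3 B5 AA B6 F2 B4 9F 84 F3 82 AC 84

U+1F985: 4-byte form → F0 9F A6 85.
U+91AC: 3-byte form → E9 86 AC.
U+F5AB6: 4-byte form → F3 B5 AA B6.
U+B47C4: 4-byte form → F2 B4 9F 84.
U+C2B04: 4-byte form → F3 82 AC 84.
Concatenated (19 bytes): F0 9F A6 85 E9 86 AC F3 B5 AA B6 F2 B4 9F 84 F3 82 AC 84.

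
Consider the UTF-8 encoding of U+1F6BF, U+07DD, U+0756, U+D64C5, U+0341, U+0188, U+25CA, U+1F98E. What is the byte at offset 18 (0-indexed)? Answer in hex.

U+1F6BF → 4-byte form F0 9F 9A BF at offsets 0–3.
U+07DD → 2-byte form DF 9D at offsets 4–5.
U+0756 → 2-byte form DD 96 at offsets 6–7.
U+D64C5 → 4-byte form F3 96 93 85 at offsets 8–11.
U+0341 → 2-byte form CD 81 at offsets 12–13.
U+0188 → 2-byte form C6 88 at offsets 14–15.
U+25CA → 3-byte form E2 97 8A at offsets 16–18.
Offset 18 falls in char 7's range; it's byte 3 of E2 97 8A = 0x8A.

0x8A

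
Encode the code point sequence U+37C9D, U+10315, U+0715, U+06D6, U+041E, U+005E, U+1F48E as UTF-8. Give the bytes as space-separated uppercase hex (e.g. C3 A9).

F0 B7 B2 9D F0 90 8C 95 DC 95 DB 96 D0 9E 5E F0 9F 92 8E

U+37C9D: 4-byte form → F0 B7 B2 9D.
U+10315: 4-byte form → F0 90 8C 95.
U+0715: 2-byte form → DC 95.
U+06D6: 2-byte form → DB 96.
U+041E: 2-byte form → D0 9E.
U+005E: 1-byte form → 5E.
U+1F48E: 4-byte form → F0 9F 92 8E.
Concatenated (19 bytes): F0 B7 B2 9D F0 90 8C 95 DC 95 DB 96 D0 9E 5E F0 9F 92 8E.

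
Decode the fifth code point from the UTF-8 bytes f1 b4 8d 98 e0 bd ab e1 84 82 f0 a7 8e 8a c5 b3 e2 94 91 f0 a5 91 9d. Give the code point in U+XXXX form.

Offset 0: leading byte 0xF1 = 11110001 → 4-byte char #1 = F1 B4 8D 98.
Offset 4: leading byte 0xE0 = 11100000 → 3-byte char #2 = E0 BD AB.
Offset 7: leading byte 0xE1 = 11100001 → 3-byte char #3 = E1 84 82.
Offset 10: leading byte 0xF0 = 11110000 → 4-byte char #4 = F0 A7 8E 8A.
Offset 14: leading byte 0xC5 = 11000101 → 2-byte char #5 = C5 B3.
Leading byte 0xC5 = 11000101 matches 110xxxxx → 2-byte sequence.
Byte 1: 0xC5 = 11000101, payload 00101 (5 bits).
Byte 2: 0xB3 = 10110011 (10xxxxxx ✓), payload 110011.
Concatenate: 00101110011 = 0x173 (11 bits → U+0173).

U+0173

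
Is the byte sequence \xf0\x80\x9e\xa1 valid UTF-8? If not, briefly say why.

invalid (overlong encoding)

Leading byte 0xF0 = 11110000 → 4-byte form.
Continuation bytes all match 10xxxxxx. Payload decodes to 0x7A1.
But 0x7A1 < 0x10000, the minimum for a 4-byte sequence — this is an overlong encoding.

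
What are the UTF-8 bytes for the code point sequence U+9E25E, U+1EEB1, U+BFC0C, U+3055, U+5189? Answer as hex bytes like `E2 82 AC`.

F2 9E 89 9E F0 9E BA B1 F2 BF B0 8C E3 81 95 E5 86 89

U+9E25E: 4-byte form → F2 9E 89 9E.
U+1EEB1: 4-byte form → F0 9E BA B1.
U+BFC0C: 4-byte form → F2 BF B0 8C.
U+3055: 3-byte form → E3 81 95.
U+5189: 3-byte form → E5 86 89.
Concatenated (18 bytes): F2 9E 89 9E F0 9E BA B1 F2 BF B0 8C E3 81 95 E5 86 89.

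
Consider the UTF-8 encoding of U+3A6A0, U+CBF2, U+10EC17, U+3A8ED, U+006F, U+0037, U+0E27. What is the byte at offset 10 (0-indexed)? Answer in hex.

0x97

U+3A6A0 → 4-byte form F0 BA 9A A0 at offsets 0–3.
U+CBF2 → 3-byte form EC AF B2 at offsets 4–6.
U+10EC17 → 4-byte form F4 8E B0 97 at offsets 7–10.
Offset 10 falls in char 3's range; it's byte 4 of F4 8E B0 97 = 0x97.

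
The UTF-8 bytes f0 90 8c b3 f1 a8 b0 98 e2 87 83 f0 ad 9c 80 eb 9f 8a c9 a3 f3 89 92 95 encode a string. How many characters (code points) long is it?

7

Byte at offset 0: 0xF0 = 11110000 → 4-byte char (#1). Advance 4.
Byte at offset 4: 0xF1 = 11110001 → 4-byte char (#2). Advance 4.
Byte at offset 8: 0xE2 = 11100010 → 3-byte char (#3). Advance 3.
Byte at offset 11: 0xF0 = 11110000 → 4-byte char (#4). Advance 4.
Byte at offset 15: 0xEB = 11101011 → 3-byte char (#5). Advance 3.
Byte at offset 18: 0xC9 = 11001001 → 2-byte char (#6). Advance 2.
Byte at offset 20: 0xF3 = 11110011 → 4-byte char (#7). Advance 4.
Reached end at offset 24 after 7 code points.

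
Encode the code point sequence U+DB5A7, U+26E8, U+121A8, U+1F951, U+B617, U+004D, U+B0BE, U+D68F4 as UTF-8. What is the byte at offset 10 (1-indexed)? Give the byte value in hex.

1-indexed offset 10 is 0-indexed offset 9.
U+DB5A7 → 4-byte form F3 9B 96 A7 at offsets 0–3.
U+26E8 → 3-byte form E2 9B A8 at offsets 4–6.
U+121A8 → 4-byte form F0 92 86 A8 at offsets 7–10.
Offset 9 falls in char 3's range; it's byte 3 of F0 92 86 A8 = 0x86.

0x86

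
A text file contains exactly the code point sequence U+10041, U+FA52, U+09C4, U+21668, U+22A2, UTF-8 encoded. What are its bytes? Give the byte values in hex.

F0 90 81 81 EF A9 92 E0 A7 84 F0 A1 99 A8 E2 8A A2

U+10041: 4-byte form → F0 90 81 81.
U+FA52: 3-byte form → EF A9 92.
U+09C4: 3-byte form → E0 A7 84.
U+21668: 4-byte form → F0 A1 99 A8.
U+22A2: 3-byte form → E2 8A A2.
Concatenated (17 bytes): F0 90 81 81 EF A9 92 E0 A7 84 F0 A1 99 A8 E2 8A A2.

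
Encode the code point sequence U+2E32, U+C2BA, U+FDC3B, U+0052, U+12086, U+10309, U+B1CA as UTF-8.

U+2E32: 3-byte form → E2 B8 B2.
U+C2BA: 3-byte form → EC 8A BA.
U+FDC3B: 4-byte form → F3 BD B0 BB.
U+0052: 1-byte form → 52.
U+12086: 4-byte form → F0 92 82 86.
U+10309: 4-byte form → F0 90 8C 89.
U+B1CA: 3-byte form → EB 87 8A.
Concatenated (22 bytes): E2 B8 B2 EC 8A BA F3 BD B0 BB 52 F0 92 82 86 F0 90 8C 89 EB 87 8A.

E2 B8 B2 EC 8A BA F3 BD B0 BB 52 F0 92 82 86 F0 90 8C 89 EB 87 8A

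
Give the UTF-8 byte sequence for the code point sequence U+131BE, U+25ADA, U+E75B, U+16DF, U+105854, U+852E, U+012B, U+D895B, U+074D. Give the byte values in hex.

U+131BE: 4-byte form → F0 93 86 BE.
U+25ADA: 4-byte form → F0 A5 AB 9A.
U+E75B: 3-byte form → EE 9D 9B.
U+16DF: 3-byte form → E1 9B 9F.
U+105854: 4-byte form → F4 85 A1 94.
U+852E: 3-byte form → E8 94 AE.
U+012B: 2-byte form → C4 AB.
U+D895B: 4-byte form → F3 98 A5 9B.
U+074D: 2-byte form → DD 8D.
Concatenated (29 bytes): F0 93 86 BE F0 A5 AB 9A EE 9D 9B E1 9B 9F F4 85 A1 94 E8 94 AE C4 AB F3 98 A5 9B DD 8D.

F0 93 86 BE F0 A5 AB 9A EE 9D 9B E1 9B 9F F4 85 A1 94 E8 94 AE C4 AB F3 98 A5 9B DD 8D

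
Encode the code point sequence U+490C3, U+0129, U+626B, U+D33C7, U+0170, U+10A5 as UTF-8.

F1 89 83 83 C4 A9 E6 89 AB F3 93 8F 87 C5 B0 E1 82 A5

U+490C3: 4-byte form → F1 89 83 83.
U+0129: 2-byte form → C4 A9.
U+626B: 3-byte form → E6 89 AB.
U+D33C7: 4-byte form → F3 93 8F 87.
U+0170: 2-byte form → C5 B0.
U+10A5: 3-byte form → E1 82 A5.
Concatenated (18 bytes): F1 89 83 83 C4 A9 E6 89 AB F3 93 8F 87 C5 B0 E1 82 A5.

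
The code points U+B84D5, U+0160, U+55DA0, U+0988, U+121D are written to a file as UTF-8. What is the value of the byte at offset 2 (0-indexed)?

0x93

U+B84D5 → 4-byte form F2 B8 93 95 at offsets 0–3.
Offset 2 falls in char 1's range; it's byte 3 of F2 B8 93 95 = 0x93.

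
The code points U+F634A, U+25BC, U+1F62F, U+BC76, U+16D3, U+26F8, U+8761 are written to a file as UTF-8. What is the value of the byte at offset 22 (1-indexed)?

0x9D

1-indexed offset 22 is 0-indexed offset 21.
U+F634A → 4-byte form F3 B6 8D 8A at offsets 0–3.
U+25BC → 3-byte form E2 96 BC at offsets 4–6.
U+1F62F → 4-byte form F0 9F 98 AF at offsets 7–10.
U+BC76 → 3-byte form EB B1 B6 at offsets 11–13.
U+16D3 → 3-byte form E1 9B 93 at offsets 14–16.
U+26F8 → 3-byte form E2 9B B8 at offsets 17–19.
U+8761 → 3-byte form E8 9D A1 at offsets 20–22.
Offset 21 falls in char 7's range; it's byte 2 of E8 9D A1 = 0x9D.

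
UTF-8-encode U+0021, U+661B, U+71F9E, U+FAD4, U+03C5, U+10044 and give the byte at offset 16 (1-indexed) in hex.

0x81

1-indexed offset 16 is 0-indexed offset 15.
U+0021 → 1-byte form 21 at offsets 0–0.
U+661B → 3-byte form E6 98 9B at offsets 1–3.
U+71F9E → 4-byte form F1 B1 BE 9E at offsets 4–7.
U+FAD4 → 3-byte form EF AB 94 at offsets 8–10.
U+03C5 → 2-byte form CF 85 at offsets 11–12.
U+10044 → 4-byte form F0 90 81 84 at offsets 13–16.
Offset 15 falls in char 6's range; it's byte 3 of F0 90 81 84 = 0x81.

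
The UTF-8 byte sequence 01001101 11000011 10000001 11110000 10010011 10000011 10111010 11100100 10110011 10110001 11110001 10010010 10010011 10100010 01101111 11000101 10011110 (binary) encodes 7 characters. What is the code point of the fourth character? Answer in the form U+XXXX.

U+4CF1

Offset 0: leading byte 0x4D = 01001101 → 1-byte char #1 = 4D.
Offset 1: leading byte 0xC3 = 11000011 → 2-byte char #2 = C3 81.
Offset 3: leading byte 0xF0 = 11110000 → 4-byte char #3 = F0 93 83 BA.
Offset 7: leading byte 0xE4 = 11100100 → 3-byte char #4 = E4 B3 B1.
Leading byte 0xE4 = 11100100 matches 1110xxxx → 3-byte sequence.
Byte 1: 0xE4 = 11100100, payload 0100 (4 bits).
Byte 2: 0xB3 = 10110011 (10xxxxxx ✓), payload 110011.
Byte 3: 0xB1 = 10110001 (10xxxxxx ✓), payload 110001.
Concatenate: 0100110011110001 = 0x4CF1 (16 bits → U+4CF1).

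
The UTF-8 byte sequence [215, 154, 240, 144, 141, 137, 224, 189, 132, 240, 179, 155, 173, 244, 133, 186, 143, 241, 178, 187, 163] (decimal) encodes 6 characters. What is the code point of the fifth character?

U+105E8F

Offset 0: leading byte 0xD7 = 11010111 → 2-byte char #1 = D7 9A.
Offset 2: leading byte 0xF0 = 11110000 → 4-byte char #2 = F0 90 8D 89.
Offset 6: leading byte 0xE0 = 11100000 → 3-byte char #3 = E0 BD 84.
Offset 9: leading byte 0xF0 = 11110000 → 4-byte char #4 = F0 B3 9B AD.
Offset 13: leading byte 0xF4 = 11110100 → 4-byte char #5 = F4 85 BA 8F.
Leading byte 0xF4 = 11110100 matches 11110xxx → 4-byte sequence.
Byte 1: 0xF4 = 11110100, payload 100 (3 bits).
Byte 2: 0x85 = 10000101 (10xxxxxx ✓), payload 000101.
Byte 3: 0xBA = 10111010 (10xxxxxx ✓), payload 111010.
Byte 4: 0x8F = 10001111 (10xxxxxx ✓), payload 001111.
Concatenate: 100000101111010001111 = 0x105E8F (21 bits → U+105E8F).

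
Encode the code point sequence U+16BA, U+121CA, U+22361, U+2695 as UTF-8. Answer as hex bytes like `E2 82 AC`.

E1 9A BA F0 92 87 8A F0 A2 8D A1 E2 9A 95

U+16BA: 3-byte form → E1 9A BA.
U+121CA: 4-byte form → F0 92 87 8A.
U+22361: 4-byte form → F0 A2 8D A1.
U+2695: 3-byte form → E2 9A 95.
Concatenated (14 bytes): E1 9A BA F0 92 87 8A F0 A2 8D A1 E2 9A 95.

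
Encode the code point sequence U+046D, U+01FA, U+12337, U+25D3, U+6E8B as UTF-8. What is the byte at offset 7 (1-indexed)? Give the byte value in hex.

1-indexed offset 7 is 0-indexed offset 6.
U+046D → 2-byte form D1 AD at offsets 0–1.
U+01FA → 2-byte form C7 BA at offsets 2–3.
U+12337 → 4-byte form F0 92 8C B7 at offsets 4–7.
Offset 6 falls in char 3's range; it's byte 3 of F0 92 8C B7 = 0x8C.

0x8C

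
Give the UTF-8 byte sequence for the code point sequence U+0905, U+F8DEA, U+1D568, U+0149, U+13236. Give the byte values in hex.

E0 A4 85 F3 B8 B7 AA F0 9D 95 A8 C5 89 F0 93 88 B6

U+0905: 3-byte form → E0 A4 85.
U+F8DEA: 4-byte form → F3 B8 B7 AA.
U+1D568: 4-byte form → F0 9D 95 A8.
U+0149: 2-byte form → C5 89.
U+13236: 4-byte form → F0 93 88 B6.
Concatenated (17 bytes): E0 A4 85 F3 B8 B7 AA F0 9D 95 A8 C5 89 F0 93 88 B6.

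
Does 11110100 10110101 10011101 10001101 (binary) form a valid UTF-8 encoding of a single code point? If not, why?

Leading byte 0xF4 = 11110100 → 4-byte form.
Payload = 0x13574D, which exceeds U+10FFFF, the maximum Unicode code point. (Leading bytes F5–FF, or F4 followed by ≥ 0x90, are invalid.)

invalid (encodes a value above U+10FFFF)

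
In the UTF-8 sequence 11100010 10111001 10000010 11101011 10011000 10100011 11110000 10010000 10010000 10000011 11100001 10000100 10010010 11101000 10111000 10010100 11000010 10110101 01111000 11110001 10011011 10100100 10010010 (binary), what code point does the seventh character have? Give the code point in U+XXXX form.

Offset 0: leading byte 0xE2 = 11100010 → 3-byte char #1 = E2 B9 82.
Offset 3: leading byte 0xEB = 11101011 → 3-byte char #2 = EB 98 A3.
Offset 6: leading byte 0xF0 = 11110000 → 4-byte char #3 = F0 90 90 83.
Offset 10: leading byte 0xE1 = 11100001 → 3-byte char #4 = E1 84 92.
Offset 13: leading byte 0xE8 = 11101000 → 3-byte char #5 = E8 B8 94.
Offset 16: leading byte 0xC2 = 11000010 → 2-byte char #6 = C2 B5.
Offset 18: leading byte 0x78 = 01111000 → 1-byte char #7 = 78.
Leading byte 0x78 = 01111000 matches 0xxxxxxx → 1-byte sequence.
Byte 1: 0x78 = 01111000, payload 1111000 (7 bits).
Concatenate: 1111000 = 0x78 (7 bits → U+0078).

U+0078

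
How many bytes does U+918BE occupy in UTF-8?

U+918BE = 0x918BE. UTF-8 uses 1 byte below 0x80, 2 below 0x800, 3 below 0x10000, 4 up to 0x10FFFF. 0x918BE is in U+10000–U+10FFFF → 4 bytes.

4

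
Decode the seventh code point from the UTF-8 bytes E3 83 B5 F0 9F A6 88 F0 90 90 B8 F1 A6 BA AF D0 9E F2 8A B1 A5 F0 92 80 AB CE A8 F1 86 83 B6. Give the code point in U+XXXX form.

U+1202B

Offset 0: leading byte 0xE3 = 11100011 → 3-byte char #1 = E3 83 B5.
Offset 3: leading byte 0xF0 = 11110000 → 4-byte char #2 = F0 9F A6 88.
Offset 7: leading byte 0xF0 = 11110000 → 4-byte char #3 = F0 90 90 B8.
Offset 11: leading byte 0xF1 = 11110001 → 4-byte char #4 = F1 A6 BA AF.
Offset 15: leading byte 0xD0 = 11010000 → 2-byte char #5 = D0 9E.
Offset 17: leading byte 0xF2 = 11110010 → 4-byte char #6 = F2 8A B1 A5.
Offset 21: leading byte 0xF0 = 11110000 → 4-byte char #7 = F0 92 80 AB.
Leading byte 0xF0 = 11110000 matches 11110xxx → 4-byte sequence.
Byte 1: 0xF0 = 11110000, payload 000 (3 bits).
Byte 2: 0x92 = 10010010 (10xxxxxx ✓), payload 010010.
Byte 3: 0x80 = 10000000 (10xxxxxx ✓), payload 000000.
Byte 4: 0xAB = 10101011 (10xxxxxx ✓), payload 101011.
Concatenate: 000010010000000101011 = 0x1202B (21 bits → U+1202B).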